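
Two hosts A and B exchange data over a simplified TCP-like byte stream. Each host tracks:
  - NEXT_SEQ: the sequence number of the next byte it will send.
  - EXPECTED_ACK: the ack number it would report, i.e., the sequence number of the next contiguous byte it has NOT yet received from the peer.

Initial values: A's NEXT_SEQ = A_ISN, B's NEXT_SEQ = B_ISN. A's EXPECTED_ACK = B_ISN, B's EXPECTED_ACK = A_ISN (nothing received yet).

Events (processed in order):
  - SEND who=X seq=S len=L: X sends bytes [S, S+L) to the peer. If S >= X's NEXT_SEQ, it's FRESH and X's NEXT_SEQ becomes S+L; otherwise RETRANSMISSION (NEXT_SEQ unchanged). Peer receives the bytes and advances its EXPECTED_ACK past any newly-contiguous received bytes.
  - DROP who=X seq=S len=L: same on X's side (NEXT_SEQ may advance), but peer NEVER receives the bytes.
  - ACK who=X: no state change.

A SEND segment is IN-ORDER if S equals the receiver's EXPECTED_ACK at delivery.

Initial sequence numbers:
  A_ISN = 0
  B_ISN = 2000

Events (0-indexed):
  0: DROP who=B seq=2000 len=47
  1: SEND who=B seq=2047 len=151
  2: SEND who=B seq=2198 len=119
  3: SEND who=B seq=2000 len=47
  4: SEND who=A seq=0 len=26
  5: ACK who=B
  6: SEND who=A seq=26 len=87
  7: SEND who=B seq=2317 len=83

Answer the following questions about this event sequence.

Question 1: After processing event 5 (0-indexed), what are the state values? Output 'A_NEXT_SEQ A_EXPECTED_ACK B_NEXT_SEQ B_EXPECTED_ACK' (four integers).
After event 0: A_seq=0 A_ack=2000 B_seq=2047 B_ack=0
After event 1: A_seq=0 A_ack=2000 B_seq=2198 B_ack=0
After event 2: A_seq=0 A_ack=2000 B_seq=2317 B_ack=0
After event 3: A_seq=0 A_ack=2317 B_seq=2317 B_ack=0
After event 4: A_seq=26 A_ack=2317 B_seq=2317 B_ack=26
After event 5: A_seq=26 A_ack=2317 B_seq=2317 B_ack=26

26 2317 2317 26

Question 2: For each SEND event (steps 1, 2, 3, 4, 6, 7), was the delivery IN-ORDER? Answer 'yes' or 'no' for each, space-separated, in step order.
Answer: no no yes yes yes yes

Derivation:
Step 1: SEND seq=2047 -> out-of-order
Step 2: SEND seq=2198 -> out-of-order
Step 3: SEND seq=2000 -> in-order
Step 4: SEND seq=0 -> in-order
Step 6: SEND seq=26 -> in-order
Step 7: SEND seq=2317 -> in-order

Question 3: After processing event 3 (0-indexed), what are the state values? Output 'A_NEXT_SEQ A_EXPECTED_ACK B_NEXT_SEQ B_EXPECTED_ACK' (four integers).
After event 0: A_seq=0 A_ack=2000 B_seq=2047 B_ack=0
After event 1: A_seq=0 A_ack=2000 B_seq=2198 B_ack=0
After event 2: A_seq=0 A_ack=2000 B_seq=2317 B_ack=0
After event 3: A_seq=0 A_ack=2317 B_seq=2317 B_ack=0

0 2317 2317 0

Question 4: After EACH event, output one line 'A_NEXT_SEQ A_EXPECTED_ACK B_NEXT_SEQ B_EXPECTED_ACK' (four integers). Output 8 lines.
0 2000 2047 0
0 2000 2198 0
0 2000 2317 0
0 2317 2317 0
26 2317 2317 26
26 2317 2317 26
113 2317 2317 113
113 2400 2400 113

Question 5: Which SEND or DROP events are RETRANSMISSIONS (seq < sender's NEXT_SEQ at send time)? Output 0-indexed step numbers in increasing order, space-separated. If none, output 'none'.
Step 0: DROP seq=2000 -> fresh
Step 1: SEND seq=2047 -> fresh
Step 2: SEND seq=2198 -> fresh
Step 3: SEND seq=2000 -> retransmit
Step 4: SEND seq=0 -> fresh
Step 6: SEND seq=26 -> fresh
Step 7: SEND seq=2317 -> fresh

Answer: 3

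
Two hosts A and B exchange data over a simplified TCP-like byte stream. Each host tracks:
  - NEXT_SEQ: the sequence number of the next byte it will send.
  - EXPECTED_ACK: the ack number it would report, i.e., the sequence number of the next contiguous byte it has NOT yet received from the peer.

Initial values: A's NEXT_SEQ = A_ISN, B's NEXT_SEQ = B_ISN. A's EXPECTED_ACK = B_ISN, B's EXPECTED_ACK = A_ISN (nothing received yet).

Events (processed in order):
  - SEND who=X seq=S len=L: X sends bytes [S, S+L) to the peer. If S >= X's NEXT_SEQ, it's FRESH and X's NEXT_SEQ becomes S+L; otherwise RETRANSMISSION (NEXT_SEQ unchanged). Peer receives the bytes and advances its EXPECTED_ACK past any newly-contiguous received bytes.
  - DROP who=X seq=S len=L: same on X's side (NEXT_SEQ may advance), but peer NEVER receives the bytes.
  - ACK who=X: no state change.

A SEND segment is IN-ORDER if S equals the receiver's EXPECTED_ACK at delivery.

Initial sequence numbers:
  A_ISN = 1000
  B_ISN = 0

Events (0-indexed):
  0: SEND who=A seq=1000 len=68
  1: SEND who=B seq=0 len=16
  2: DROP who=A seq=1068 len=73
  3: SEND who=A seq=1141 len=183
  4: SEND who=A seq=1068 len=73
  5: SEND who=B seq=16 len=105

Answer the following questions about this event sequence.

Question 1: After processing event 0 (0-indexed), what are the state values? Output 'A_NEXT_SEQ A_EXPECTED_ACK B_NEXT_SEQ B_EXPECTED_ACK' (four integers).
After event 0: A_seq=1068 A_ack=0 B_seq=0 B_ack=1068

1068 0 0 1068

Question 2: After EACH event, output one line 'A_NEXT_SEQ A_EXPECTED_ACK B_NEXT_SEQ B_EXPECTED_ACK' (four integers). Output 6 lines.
1068 0 0 1068
1068 16 16 1068
1141 16 16 1068
1324 16 16 1068
1324 16 16 1324
1324 121 121 1324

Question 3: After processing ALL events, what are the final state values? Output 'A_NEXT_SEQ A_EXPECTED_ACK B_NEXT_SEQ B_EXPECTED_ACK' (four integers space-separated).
Answer: 1324 121 121 1324

Derivation:
After event 0: A_seq=1068 A_ack=0 B_seq=0 B_ack=1068
After event 1: A_seq=1068 A_ack=16 B_seq=16 B_ack=1068
After event 2: A_seq=1141 A_ack=16 B_seq=16 B_ack=1068
After event 3: A_seq=1324 A_ack=16 B_seq=16 B_ack=1068
After event 4: A_seq=1324 A_ack=16 B_seq=16 B_ack=1324
After event 5: A_seq=1324 A_ack=121 B_seq=121 B_ack=1324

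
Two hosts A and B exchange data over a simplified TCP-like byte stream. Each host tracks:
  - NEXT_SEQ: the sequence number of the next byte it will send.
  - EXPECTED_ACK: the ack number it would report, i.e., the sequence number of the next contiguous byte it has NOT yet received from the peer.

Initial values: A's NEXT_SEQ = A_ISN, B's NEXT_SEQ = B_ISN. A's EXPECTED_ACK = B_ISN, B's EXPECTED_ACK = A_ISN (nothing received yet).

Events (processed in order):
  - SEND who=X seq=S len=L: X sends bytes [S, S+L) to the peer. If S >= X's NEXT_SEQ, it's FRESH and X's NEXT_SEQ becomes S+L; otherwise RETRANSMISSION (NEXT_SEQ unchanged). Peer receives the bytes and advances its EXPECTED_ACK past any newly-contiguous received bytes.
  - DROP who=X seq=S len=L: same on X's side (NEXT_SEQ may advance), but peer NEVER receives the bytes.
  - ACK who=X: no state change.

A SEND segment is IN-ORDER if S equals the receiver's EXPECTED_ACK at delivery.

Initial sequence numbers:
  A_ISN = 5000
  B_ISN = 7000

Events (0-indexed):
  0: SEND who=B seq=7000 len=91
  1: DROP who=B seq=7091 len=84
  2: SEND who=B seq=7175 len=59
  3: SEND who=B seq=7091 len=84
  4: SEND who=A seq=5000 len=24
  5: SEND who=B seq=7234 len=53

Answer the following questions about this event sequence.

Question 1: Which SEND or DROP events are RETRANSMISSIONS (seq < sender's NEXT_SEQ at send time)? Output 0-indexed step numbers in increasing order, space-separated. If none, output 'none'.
Step 0: SEND seq=7000 -> fresh
Step 1: DROP seq=7091 -> fresh
Step 2: SEND seq=7175 -> fresh
Step 3: SEND seq=7091 -> retransmit
Step 4: SEND seq=5000 -> fresh
Step 5: SEND seq=7234 -> fresh

Answer: 3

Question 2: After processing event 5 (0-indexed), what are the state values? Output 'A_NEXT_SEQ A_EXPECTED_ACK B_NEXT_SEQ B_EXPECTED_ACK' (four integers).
After event 0: A_seq=5000 A_ack=7091 B_seq=7091 B_ack=5000
After event 1: A_seq=5000 A_ack=7091 B_seq=7175 B_ack=5000
After event 2: A_seq=5000 A_ack=7091 B_seq=7234 B_ack=5000
After event 3: A_seq=5000 A_ack=7234 B_seq=7234 B_ack=5000
After event 4: A_seq=5024 A_ack=7234 B_seq=7234 B_ack=5024
After event 5: A_seq=5024 A_ack=7287 B_seq=7287 B_ack=5024

5024 7287 7287 5024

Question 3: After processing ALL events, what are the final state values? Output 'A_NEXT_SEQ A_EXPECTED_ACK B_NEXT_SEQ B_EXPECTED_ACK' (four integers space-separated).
After event 0: A_seq=5000 A_ack=7091 B_seq=7091 B_ack=5000
After event 1: A_seq=5000 A_ack=7091 B_seq=7175 B_ack=5000
After event 2: A_seq=5000 A_ack=7091 B_seq=7234 B_ack=5000
After event 3: A_seq=5000 A_ack=7234 B_seq=7234 B_ack=5000
After event 4: A_seq=5024 A_ack=7234 B_seq=7234 B_ack=5024
After event 5: A_seq=5024 A_ack=7287 B_seq=7287 B_ack=5024

Answer: 5024 7287 7287 5024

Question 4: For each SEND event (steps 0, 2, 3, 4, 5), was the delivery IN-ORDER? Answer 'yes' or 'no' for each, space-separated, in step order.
Step 0: SEND seq=7000 -> in-order
Step 2: SEND seq=7175 -> out-of-order
Step 3: SEND seq=7091 -> in-order
Step 4: SEND seq=5000 -> in-order
Step 5: SEND seq=7234 -> in-order

Answer: yes no yes yes yes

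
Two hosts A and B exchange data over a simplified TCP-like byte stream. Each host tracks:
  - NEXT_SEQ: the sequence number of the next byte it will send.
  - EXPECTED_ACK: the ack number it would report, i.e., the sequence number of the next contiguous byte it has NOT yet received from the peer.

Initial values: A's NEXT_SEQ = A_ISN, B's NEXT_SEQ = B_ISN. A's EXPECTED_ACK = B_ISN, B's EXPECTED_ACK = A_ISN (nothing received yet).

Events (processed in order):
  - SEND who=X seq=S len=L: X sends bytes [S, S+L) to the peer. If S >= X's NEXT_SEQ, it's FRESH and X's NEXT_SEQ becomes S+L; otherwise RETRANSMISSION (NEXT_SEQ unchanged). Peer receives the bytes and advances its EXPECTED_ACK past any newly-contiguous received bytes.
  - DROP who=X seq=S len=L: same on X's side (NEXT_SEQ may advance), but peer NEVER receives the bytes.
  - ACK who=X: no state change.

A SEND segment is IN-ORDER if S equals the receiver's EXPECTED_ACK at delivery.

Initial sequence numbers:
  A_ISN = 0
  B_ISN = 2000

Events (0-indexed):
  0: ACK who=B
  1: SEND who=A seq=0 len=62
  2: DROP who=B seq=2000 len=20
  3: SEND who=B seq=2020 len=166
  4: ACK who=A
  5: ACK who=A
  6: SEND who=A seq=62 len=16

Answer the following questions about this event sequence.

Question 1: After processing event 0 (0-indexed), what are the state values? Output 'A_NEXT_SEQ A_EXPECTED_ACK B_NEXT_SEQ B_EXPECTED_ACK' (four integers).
After event 0: A_seq=0 A_ack=2000 B_seq=2000 B_ack=0

0 2000 2000 0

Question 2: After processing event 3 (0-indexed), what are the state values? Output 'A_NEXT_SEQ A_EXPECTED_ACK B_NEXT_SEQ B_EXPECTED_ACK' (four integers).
After event 0: A_seq=0 A_ack=2000 B_seq=2000 B_ack=0
After event 1: A_seq=62 A_ack=2000 B_seq=2000 B_ack=62
After event 2: A_seq=62 A_ack=2000 B_seq=2020 B_ack=62
After event 3: A_seq=62 A_ack=2000 B_seq=2186 B_ack=62

62 2000 2186 62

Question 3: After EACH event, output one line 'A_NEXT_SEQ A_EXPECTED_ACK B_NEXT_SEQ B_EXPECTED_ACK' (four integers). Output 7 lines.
0 2000 2000 0
62 2000 2000 62
62 2000 2020 62
62 2000 2186 62
62 2000 2186 62
62 2000 2186 62
78 2000 2186 78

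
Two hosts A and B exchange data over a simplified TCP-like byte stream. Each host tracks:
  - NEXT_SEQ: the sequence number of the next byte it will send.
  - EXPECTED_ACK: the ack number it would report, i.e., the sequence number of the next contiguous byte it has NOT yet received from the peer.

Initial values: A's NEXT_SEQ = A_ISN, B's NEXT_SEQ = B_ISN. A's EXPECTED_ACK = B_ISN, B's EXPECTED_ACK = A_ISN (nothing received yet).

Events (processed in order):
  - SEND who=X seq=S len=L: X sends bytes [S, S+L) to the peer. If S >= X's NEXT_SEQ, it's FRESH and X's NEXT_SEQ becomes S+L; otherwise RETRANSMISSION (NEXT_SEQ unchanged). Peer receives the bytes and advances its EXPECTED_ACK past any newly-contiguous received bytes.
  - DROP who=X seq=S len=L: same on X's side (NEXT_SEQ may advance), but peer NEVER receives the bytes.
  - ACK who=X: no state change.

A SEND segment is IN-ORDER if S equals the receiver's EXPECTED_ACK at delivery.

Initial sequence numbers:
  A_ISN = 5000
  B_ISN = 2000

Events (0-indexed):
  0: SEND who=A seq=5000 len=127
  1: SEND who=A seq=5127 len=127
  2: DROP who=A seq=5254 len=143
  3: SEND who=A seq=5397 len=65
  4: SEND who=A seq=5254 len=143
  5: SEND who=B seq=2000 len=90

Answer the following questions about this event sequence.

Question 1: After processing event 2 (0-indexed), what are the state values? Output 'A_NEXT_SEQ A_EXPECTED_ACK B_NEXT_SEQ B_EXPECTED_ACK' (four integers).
After event 0: A_seq=5127 A_ack=2000 B_seq=2000 B_ack=5127
After event 1: A_seq=5254 A_ack=2000 B_seq=2000 B_ack=5254
After event 2: A_seq=5397 A_ack=2000 B_seq=2000 B_ack=5254

5397 2000 2000 5254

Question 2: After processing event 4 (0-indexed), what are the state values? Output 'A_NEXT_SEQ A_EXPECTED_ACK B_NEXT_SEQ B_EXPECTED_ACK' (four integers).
After event 0: A_seq=5127 A_ack=2000 B_seq=2000 B_ack=5127
After event 1: A_seq=5254 A_ack=2000 B_seq=2000 B_ack=5254
After event 2: A_seq=5397 A_ack=2000 B_seq=2000 B_ack=5254
After event 3: A_seq=5462 A_ack=2000 B_seq=2000 B_ack=5254
After event 4: A_seq=5462 A_ack=2000 B_seq=2000 B_ack=5462

5462 2000 2000 5462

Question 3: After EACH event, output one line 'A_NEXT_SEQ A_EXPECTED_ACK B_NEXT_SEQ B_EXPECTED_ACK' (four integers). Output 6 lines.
5127 2000 2000 5127
5254 2000 2000 5254
5397 2000 2000 5254
5462 2000 2000 5254
5462 2000 2000 5462
5462 2090 2090 5462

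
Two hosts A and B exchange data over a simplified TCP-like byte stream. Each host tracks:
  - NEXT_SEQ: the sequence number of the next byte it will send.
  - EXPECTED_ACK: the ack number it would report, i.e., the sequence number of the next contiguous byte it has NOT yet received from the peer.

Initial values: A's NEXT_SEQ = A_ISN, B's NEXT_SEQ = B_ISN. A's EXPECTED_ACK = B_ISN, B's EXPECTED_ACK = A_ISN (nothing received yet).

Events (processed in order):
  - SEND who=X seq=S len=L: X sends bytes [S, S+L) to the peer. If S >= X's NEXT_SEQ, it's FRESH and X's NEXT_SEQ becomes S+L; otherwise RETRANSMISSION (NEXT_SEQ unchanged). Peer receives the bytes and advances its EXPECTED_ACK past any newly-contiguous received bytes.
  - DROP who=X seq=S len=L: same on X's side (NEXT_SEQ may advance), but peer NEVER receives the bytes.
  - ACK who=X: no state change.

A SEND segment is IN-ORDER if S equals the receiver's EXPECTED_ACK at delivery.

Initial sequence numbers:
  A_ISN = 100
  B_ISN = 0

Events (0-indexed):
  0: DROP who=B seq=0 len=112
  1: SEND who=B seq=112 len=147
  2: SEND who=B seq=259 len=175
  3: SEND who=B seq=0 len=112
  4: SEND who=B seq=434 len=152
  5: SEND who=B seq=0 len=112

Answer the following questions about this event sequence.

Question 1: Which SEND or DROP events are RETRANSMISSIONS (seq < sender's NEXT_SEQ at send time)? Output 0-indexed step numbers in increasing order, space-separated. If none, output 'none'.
Answer: 3 5

Derivation:
Step 0: DROP seq=0 -> fresh
Step 1: SEND seq=112 -> fresh
Step 2: SEND seq=259 -> fresh
Step 3: SEND seq=0 -> retransmit
Step 4: SEND seq=434 -> fresh
Step 5: SEND seq=0 -> retransmit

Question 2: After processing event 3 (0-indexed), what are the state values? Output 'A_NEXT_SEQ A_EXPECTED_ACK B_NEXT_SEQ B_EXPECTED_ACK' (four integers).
After event 0: A_seq=100 A_ack=0 B_seq=112 B_ack=100
After event 1: A_seq=100 A_ack=0 B_seq=259 B_ack=100
After event 2: A_seq=100 A_ack=0 B_seq=434 B_ack=100
After event 3: A_seq=100 A_ack=434 B_seq=434 B_ack=100

100 434 434 100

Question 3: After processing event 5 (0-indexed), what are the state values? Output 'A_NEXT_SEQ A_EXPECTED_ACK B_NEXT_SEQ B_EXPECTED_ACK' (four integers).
After event 0: A_seq=100 A_ack=0 B_seq=112 B_ack=100
After event 1: A_seq=100 A_ack=0 B_seq=259 B_ack=100
After event 2: A_seq=100 A_ack=0 B_seq=434 B_ack=100
After event 3: A_seq=100 A_ack=434 B_seq=434 B_ack=100
After event 4: A_seq=100 A_ack=586 B_seq=586 B_ack=100
After event 5: A_seq=100 A_ack=586 B_seq=586 B_ack=100

100 586 586 100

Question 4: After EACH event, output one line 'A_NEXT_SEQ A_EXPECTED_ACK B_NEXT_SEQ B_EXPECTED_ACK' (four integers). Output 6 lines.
100 0 112 100
100 0 259 100
100 0 434 100
100 434 434 100
100 586 586 100
100 586 586 100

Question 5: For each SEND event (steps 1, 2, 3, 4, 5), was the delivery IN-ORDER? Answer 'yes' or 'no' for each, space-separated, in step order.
Answer: no no yes yes no

Derivation:
Step 1: SEND seq=112 -> out-of-order
Step 2: SEND seq=259 -> out-of-order
Step 3: SEND seq=0 -> in-order
Step 4: SEND seq=434 -> in-order
Step 5: SEND seq=0 -> out-of-order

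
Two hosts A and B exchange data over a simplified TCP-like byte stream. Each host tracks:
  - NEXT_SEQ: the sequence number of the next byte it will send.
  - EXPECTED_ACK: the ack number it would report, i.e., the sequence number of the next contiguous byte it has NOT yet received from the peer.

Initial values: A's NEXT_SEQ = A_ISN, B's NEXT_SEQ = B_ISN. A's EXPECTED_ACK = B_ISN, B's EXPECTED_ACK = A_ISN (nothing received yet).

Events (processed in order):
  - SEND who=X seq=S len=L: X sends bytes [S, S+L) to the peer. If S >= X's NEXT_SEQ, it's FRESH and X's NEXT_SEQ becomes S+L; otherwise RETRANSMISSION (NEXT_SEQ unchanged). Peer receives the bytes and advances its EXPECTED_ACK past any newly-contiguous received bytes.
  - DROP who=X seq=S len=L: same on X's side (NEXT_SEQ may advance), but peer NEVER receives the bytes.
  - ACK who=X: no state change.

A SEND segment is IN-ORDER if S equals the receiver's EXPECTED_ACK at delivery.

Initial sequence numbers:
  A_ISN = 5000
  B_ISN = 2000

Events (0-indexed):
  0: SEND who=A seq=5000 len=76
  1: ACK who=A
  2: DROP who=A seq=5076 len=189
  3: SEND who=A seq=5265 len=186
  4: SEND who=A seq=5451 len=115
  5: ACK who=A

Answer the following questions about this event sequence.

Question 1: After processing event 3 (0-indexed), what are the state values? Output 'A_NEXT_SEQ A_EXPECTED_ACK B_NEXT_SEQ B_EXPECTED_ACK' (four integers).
After event 0: A_seq=5076 A_ack=2000 B_seq=2000 B_ack=5076
After event 1: A_seq=5076 A_ack=2000 B_seq=2000 B_ack=5076
After event 2: A_seq=5265 A_ack=2000 B_seq=2000 B_ack=5076
After event 3: A_seq=5451 A_ack=2000 B_seq=2000 B_ack=5076

5451 2000 2000 5076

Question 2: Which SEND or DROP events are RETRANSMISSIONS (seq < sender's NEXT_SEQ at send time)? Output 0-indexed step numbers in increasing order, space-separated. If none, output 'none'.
Step 0: SEND seq=5000 -> fresh
Step 2: DROP seq=5076 -> fresh
Step 3: SEND seq=5265 -> fresh
Step 4: SEND seq=5451 -> fresh

Answer: none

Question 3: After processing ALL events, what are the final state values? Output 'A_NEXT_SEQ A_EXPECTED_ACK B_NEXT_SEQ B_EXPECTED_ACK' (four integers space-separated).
After event 0: A_seq=5076 A_ack=2000 B_seq=2000 B_ack=5076
After event 1: A_seq=5076 A_ack=2000 B_seq=2000 B_ack=5076
After event 2: A_seq=5265 A_ack=2000 B_seq=2000 B_ack=5076
After event 3: A_seq=5451 A_ack=2000 B_seq=2000 B_ack=5076
After event 4: A_seq=5566 A_ack=2000 B_seq=2000 B_ack=5076
After event 5: A_seq=5566 A_ack=2000 B_seq=2000 B_ack=5076

Answer: 5566 2000 2000 5076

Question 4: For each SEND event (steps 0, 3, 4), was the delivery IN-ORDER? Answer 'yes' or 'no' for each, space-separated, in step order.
Answer: yes no no

Derivation:
Step 0: SEND seq=5000 -> in-order
Step 3: SEND seq=5265 -> out-of-order
Step 4: SEND seq=5451 -> out-of-order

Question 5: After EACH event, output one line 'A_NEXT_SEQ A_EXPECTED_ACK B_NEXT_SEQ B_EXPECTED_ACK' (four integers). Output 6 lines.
5076 2000 2000 5076
5076 2000 2000 5076
5265 2000 2000 5076
5451 2000 2000 5076
5566 2000 2000 5076
5566 2000 2000 5076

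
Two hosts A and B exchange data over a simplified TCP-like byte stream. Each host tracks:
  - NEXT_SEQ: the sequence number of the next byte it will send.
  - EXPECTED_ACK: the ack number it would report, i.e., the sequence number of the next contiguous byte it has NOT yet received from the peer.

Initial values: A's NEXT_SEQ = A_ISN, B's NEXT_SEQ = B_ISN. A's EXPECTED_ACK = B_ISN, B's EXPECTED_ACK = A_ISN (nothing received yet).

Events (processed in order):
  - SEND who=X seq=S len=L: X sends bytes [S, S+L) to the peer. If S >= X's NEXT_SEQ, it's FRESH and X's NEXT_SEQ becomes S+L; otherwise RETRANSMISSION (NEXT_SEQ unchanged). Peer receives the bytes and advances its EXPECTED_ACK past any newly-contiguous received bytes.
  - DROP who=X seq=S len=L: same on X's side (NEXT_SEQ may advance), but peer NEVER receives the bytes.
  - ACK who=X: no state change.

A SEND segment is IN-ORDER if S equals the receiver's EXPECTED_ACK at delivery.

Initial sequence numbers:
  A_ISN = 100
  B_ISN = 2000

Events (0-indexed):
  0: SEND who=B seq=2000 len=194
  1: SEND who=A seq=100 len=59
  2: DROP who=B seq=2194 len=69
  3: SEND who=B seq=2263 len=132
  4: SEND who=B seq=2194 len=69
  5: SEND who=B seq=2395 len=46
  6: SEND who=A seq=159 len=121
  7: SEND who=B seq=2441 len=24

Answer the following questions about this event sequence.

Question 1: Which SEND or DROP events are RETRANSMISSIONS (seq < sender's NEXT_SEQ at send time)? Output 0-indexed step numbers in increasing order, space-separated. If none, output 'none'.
Answer: 4

Derivation:
Step 0: SEND seq=2000 -> fresh
Step 1: SEND seq=100 -> fresh
Step 2: DROP seq=2194 -> fresh
Step 3: SEND seq=2263 -> fresh
Step 4: SEND seq=2194 -> retransmit
Step 5: SEND seq=2395 -> fresh
Step 6: SEND seq=159 -> fresh
Step 7: SEND seq=2441 -> fresh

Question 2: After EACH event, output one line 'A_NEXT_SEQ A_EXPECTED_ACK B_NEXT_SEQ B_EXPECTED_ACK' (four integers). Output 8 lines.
100 2194 2194 100
159 2194 2194 159
159 2194 2263 159
159 2194 2395 159
159 2395 2395 159
159 2441 2441 159
280 2441 2441 280
280 2465 2465 280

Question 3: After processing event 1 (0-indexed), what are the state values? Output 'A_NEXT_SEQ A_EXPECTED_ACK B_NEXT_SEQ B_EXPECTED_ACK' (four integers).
After event 0: A_seq=100 A_ack=2194 B_seq=2194 B_ack=100
After event 1: A_seq=159 A_ack=2194 B_seq=2194 B_ack=159

159 2194 2194 159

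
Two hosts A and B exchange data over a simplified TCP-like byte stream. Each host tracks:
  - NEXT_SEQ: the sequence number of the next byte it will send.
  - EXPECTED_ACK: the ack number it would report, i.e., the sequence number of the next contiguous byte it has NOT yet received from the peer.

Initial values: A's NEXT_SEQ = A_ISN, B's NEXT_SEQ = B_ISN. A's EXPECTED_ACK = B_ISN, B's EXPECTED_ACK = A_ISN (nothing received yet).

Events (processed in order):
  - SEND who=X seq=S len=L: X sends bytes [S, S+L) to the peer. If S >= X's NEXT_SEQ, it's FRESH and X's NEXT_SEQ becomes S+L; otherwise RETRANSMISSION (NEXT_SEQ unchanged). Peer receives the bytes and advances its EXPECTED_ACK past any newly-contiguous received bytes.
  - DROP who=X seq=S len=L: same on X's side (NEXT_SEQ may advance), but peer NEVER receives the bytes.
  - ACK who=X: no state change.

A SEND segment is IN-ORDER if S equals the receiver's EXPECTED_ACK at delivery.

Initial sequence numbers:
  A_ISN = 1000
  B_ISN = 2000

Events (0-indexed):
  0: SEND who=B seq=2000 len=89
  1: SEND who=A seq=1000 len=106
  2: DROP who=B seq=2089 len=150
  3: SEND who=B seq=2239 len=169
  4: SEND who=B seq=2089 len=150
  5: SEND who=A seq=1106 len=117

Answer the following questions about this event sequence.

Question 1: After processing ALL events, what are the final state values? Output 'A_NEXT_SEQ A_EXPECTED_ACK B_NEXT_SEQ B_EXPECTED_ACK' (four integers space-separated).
After event 0: A_seq=1000 A_ack=2089 B_seq=2089 B_ack=1000
After event 1: A_seq=1106 A_ack=2089 B_seq=2089 B_ack=1106
After event 2: A_seq=1106 A_ack=2089 B_seq=2239 B_ack=1106
After event 3: A_seq=1106 A_ack=2089 B_seq=2408 B_ack=1106
After event 4: A_seq=1106 A_ack=2408 B_seq=2408 B_ack=1106
After event 5: A_seq=1223 A_ack=2408 B_seq=2408 B_ack=1223

Answer: 1223 2408 2408 1223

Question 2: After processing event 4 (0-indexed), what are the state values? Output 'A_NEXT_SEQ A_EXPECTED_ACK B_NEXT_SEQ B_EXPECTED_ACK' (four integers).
After event 0: A_seq=1000 A_ack=2089 B_seq=2089 B_ack=1000
After event 1: A_seq=1106 A_ack=2089 B_seq=2089 B_ack=1106
After event 2: A_seq=1106 A_ack=2089 B_seq=2239 B_ack=1106
After event 3: A_seq=1106 A_ack=2089 B_seq=2408 B_ack=1106
After event 4: A_seq=1106 A_ack=2408 B_seq=2408 B_ack=1106

1106 2408 2408 1106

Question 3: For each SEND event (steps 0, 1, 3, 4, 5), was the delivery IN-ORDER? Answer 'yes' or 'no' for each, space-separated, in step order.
Answer: yes yes no yes yes

Derivation:
Step 0: SEND seq=2000 -> in-order
Step 1: SEND seq=1000 -> in-order
Step 3: SEND seq=2239 -> out-of-order
Step 4: SEND seq=2089 -> in-order
Step 5: SEND seq=1106 -> in-order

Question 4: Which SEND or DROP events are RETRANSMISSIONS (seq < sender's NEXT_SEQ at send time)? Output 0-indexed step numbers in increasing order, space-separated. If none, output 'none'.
Step 0: SEND seq=2000 -> fresh
Step 1: SEND seq=1000 -> fresh
Step 2: DROP seq=2089 -> fresh
Step 3: SEND seq=2239 -> fresh
Step 4: SEND seq=2089 -> retransmit
Step 5: SEND seq=1106 -> fresh

Answer: 4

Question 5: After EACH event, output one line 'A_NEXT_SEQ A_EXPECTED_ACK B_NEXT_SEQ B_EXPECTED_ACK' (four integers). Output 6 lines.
1000 2089 2089 1000
1106 2089 2089 1106
1106 2089 2239 1106
1106 2089 2408 1106
1106 2408 2408 1106
1223 2408 2408 1223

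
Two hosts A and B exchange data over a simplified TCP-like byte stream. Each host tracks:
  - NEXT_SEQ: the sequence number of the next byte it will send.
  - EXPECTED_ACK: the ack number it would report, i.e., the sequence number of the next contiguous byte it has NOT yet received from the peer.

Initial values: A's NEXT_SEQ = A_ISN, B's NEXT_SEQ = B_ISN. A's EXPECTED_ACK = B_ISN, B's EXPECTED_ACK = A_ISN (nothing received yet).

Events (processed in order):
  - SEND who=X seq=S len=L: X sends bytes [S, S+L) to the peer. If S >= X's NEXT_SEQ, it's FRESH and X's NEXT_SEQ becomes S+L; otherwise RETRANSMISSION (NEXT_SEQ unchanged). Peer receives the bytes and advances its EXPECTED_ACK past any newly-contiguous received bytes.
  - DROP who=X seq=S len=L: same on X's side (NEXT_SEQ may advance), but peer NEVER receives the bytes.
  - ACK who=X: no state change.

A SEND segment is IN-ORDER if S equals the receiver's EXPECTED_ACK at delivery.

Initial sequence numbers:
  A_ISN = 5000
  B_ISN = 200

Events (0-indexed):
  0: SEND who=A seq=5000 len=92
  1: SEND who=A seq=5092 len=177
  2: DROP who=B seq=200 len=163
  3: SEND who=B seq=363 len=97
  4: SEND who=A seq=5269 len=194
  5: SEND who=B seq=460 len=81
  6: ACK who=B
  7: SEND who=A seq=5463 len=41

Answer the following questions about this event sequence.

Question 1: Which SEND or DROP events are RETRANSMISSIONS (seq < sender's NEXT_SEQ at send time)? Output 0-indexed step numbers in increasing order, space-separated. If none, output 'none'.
Answer: none

Derivation:
Step 0: SEND seq=5000 -> fresh
Step 1: SEND seq=5092 -> fresh
Step 2: DROP seq=200 -> fresh
Step 3: SEND seq=363 -> fresh
Step 4: SEND seq=5269 -> fresh
Step 5: SEND seq=460 -> fresh
Step 7: SEND seq=5463 -> fresh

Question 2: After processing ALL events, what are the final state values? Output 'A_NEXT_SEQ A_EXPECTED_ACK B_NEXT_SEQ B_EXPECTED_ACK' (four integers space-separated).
After event 0: A_seq=5092 A_ack=200 B_seq=200 B_ack=5092
After event 1: A_seq=5269 A_ack=200 B_seq=200 B_ack=5269
After event 2: A_seq=5269 A_ack=200 B_seq=363 B_ack=5269
After event 3: A_seq=5269 A_ack=200 B_seq=460 B_ack=5269
After event 4: A_seq=5463 A_ack=200 B_seq=460 B_ack=5463
After event 5: A_seq=5463 A_ack=200 B_seq=541 B_ack=5463
After event 6: A_seq=5463 A_ack=200 B_seq=541 B_ack=5463
After event 7: A_seq=5504 A_ack=200 B_seq=541 B_ack=5504

Answer: 5504 200 541 5504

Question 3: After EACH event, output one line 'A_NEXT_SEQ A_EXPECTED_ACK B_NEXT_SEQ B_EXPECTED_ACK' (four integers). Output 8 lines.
5092 200 200 5092
5269 200 200 5269
5269 200 363 5269
5269 200 460 5269
5463 200 460 5463
5463 200 541 5463
5463 200 541 5463
5504 200 541 5504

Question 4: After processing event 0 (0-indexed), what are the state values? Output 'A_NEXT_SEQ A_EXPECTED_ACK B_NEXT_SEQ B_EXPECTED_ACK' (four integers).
After event 0: A_seq=5092 A_ack=200 B_seq=200 B_ack=5092

5092 200 200 5092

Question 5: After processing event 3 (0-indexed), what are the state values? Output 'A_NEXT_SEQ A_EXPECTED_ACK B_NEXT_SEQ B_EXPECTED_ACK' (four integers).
After event 0: A_seq=5092 A_ack=200 B_seq=200 B_ack=5092
After event 1: A_seq=5269 A_ack=200 B_seq=200 B_ack=5269
After event 2: A_seq=5269 A_ack=200 B_seq=363 B_ack=5269
After event 3: A_seq=5269 A_ack=200 B_seq=460 B_ack=5269

5269 200 460 5269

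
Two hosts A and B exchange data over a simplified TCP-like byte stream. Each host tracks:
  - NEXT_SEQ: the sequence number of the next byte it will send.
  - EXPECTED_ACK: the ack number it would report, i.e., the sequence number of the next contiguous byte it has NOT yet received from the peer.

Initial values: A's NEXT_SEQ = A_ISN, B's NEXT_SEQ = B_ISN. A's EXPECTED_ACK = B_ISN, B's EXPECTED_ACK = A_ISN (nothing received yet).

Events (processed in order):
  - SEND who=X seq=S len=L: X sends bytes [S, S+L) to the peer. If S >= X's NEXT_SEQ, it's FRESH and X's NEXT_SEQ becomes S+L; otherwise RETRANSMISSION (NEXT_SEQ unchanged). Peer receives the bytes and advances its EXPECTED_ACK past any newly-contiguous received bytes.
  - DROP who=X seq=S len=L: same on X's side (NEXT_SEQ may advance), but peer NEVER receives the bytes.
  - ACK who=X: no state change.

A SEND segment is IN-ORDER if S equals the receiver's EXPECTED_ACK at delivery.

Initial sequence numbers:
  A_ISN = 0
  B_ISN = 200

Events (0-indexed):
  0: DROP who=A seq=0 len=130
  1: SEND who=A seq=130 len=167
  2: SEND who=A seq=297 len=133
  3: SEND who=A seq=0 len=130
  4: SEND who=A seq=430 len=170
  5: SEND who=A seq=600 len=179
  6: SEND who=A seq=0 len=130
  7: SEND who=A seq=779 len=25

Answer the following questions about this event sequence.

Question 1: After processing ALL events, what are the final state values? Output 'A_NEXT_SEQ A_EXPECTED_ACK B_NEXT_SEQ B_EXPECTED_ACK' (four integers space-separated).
Answer: 804 200 200 804

Derivation:
After event 0: A_seq=130 A_ack=200 B_seq=200 B_ack=0
After event 1: A_seq=297 A_ack=200 B_seq=200 B_ack=0
After event 2: A_seq=430 A_ack=200 B_seq=200 B_ack=0
After event 3: A_seq=430 A_ack=200 B_seq=200 B_ack=430
After event 4: A_seq=600 A_ack=200 B_seq=200 B_ack=600
After event 5: A_seq=779 A_ack=200 B_seq=200 B_ack=779
After event 6: A_seq=779 A_ack=200 B_seq=200 B_ack=779
After event 7: A_seq=804 A_ack=200 B_seq=200 B_ack=804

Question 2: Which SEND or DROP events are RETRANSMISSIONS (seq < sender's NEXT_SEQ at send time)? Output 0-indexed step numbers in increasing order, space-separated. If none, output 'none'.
Answer: 3 6

Derivation:
Step 0: DROP seq=0 -> fresh
Step 1: SEND seq=130 -> fresh
Step 2: SEND seq=297 -> fresh
Step 3: SEND seq=0 -> retransmit
Step 4: SEND seq=430 -> fresh
Step 5: SEND seq=600 -> fresh
Step 6: SEND seq=0 -> retransmit
Step 7: SEND seq=779 -> fresh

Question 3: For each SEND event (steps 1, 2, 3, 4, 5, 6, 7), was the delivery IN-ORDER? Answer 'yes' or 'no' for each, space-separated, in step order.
Step 1: SEND seq=130 -> out-of-order
Step 2: SEND seq=297 -> out-of-order
Step 3: SEND seq=0 -> in-order
Step 4: SEND seq=430 -> in-order
Step 5: SEND seq=600 -> in-order
Step 6: SEND seq=0 -> out-of-order
Step 7: SEND seq=779 -> in-order

Answer: no no yes yes yes no yes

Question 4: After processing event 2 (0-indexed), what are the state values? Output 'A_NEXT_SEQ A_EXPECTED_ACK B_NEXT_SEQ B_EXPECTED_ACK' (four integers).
After event 0: A_seq=130 A_ack=200 B_seq=200 B_ack=0
After event 1: A_seq=297 A_ack=200 B_seq=200 B_ack=0
After event 2: A_seq=430 A_ack=200 B_seq=200 B_ack=0

430 200 200 0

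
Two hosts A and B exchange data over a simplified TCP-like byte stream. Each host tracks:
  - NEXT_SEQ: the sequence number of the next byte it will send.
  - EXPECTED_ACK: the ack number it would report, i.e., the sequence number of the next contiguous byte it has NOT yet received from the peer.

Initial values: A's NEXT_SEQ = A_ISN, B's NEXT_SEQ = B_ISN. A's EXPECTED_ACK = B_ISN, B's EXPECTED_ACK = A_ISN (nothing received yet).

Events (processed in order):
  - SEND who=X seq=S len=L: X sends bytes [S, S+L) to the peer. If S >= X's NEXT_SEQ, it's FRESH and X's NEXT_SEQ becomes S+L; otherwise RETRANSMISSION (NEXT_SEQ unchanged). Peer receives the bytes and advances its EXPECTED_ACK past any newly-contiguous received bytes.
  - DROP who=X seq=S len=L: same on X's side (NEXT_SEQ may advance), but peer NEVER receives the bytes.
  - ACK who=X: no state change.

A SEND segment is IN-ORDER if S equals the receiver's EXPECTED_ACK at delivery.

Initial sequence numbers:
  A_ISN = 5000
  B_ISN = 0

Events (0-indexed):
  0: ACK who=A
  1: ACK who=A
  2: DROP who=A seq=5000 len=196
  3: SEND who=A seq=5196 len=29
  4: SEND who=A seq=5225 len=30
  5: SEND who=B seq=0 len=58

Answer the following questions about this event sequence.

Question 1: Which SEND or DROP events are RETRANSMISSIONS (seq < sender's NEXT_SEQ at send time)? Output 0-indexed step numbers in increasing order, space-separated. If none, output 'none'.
Answer: none

Derivation:
Step 2: DROP seq=5000 -> fresh
Step 3: SEND seq=5196 -> fresh
Step 4: SEND seq=5225 -> fresh
Step 5: SEND seq=0 -> fresh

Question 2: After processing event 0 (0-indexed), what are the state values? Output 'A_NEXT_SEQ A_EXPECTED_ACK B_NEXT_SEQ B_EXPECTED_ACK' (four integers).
After event 0: A_seq=5000 A_ack=0 B_seq=0 B_ack=5000

5000 0 0 5000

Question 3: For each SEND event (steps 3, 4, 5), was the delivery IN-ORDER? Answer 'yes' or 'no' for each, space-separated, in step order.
Step 3: SEND seq=5196 -> out-of-order
Step 4: SEND seq=5225 -> out-of-order
Step 5: SEND seq=0 -> in-order

Answer: no no yes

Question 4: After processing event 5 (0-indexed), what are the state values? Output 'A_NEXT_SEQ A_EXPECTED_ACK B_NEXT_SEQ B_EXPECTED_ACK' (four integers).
After event 0: A_seq=5000 A_ack=0 B_seq=0 B_ack=5000
After event 1: A_seq=5000 A_ack=0 B_seq=0 B_ack=5000
After event 2: A_seq=5196 A_ack=0 B_seq=0 B_ack=5000
After event 3: A_seq=5225 A_ack=0 B_seq=0 B_ack=5000
After event 4: A_seq=5255 A_ack=0 B_seq=0 B_ack=5000
After event 5: A_seq=5255 A_ack=58 B_seq=58 B_ack=5000

5255 58 58 5000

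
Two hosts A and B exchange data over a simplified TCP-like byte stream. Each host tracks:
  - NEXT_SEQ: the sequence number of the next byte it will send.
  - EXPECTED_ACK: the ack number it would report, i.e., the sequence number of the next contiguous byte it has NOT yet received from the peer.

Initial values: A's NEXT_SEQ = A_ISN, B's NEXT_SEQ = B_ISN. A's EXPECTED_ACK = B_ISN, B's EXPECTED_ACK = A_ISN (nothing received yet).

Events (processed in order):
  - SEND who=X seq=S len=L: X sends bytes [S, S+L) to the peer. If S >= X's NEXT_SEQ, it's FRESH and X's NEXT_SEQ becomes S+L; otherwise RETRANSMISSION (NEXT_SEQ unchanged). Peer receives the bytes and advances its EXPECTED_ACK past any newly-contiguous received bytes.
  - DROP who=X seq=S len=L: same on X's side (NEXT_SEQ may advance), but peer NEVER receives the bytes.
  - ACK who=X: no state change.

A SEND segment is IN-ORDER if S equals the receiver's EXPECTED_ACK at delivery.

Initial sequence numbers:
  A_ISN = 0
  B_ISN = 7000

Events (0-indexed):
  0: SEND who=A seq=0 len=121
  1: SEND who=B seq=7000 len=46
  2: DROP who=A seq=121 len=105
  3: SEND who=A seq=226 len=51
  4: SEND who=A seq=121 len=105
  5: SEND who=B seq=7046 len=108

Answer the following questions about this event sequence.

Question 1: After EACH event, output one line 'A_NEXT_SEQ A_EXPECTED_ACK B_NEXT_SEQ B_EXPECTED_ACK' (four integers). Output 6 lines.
121 7000 7000 121
121 7046 7046 121
226 7046 7046 121
277 7046 7046 121
277 7046 7046 277
277 7154 7154 277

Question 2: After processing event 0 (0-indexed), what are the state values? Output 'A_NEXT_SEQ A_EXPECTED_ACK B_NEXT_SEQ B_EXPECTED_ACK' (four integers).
After event 0: A_seq=121 A_ack=7000 B_seq=7000 B_ack=121

121 7000 7000 121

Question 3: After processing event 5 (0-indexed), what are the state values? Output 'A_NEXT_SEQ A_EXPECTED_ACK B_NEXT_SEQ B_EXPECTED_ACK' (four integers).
After event 0: A_seq=121 A_ack=7000 B_seq=7000 B_ack=121
After event 1: A_seq=121 A_ack=7046 B_seq=7046 B_ack=121
After event 2: A_seq=226 A_ack=7046 B_seq=7046 B_ack=121
After event 3: A_seq=277 A_ack=7046 B_seq=7046 B_ack=121
After event 4: A_seq=277 A_ack=7046 B_seq=7046 B_ack=277
After event 5: A_seq=277 A_ack=7154 B_seq=7154 B_ack=277

277 7154 7154 277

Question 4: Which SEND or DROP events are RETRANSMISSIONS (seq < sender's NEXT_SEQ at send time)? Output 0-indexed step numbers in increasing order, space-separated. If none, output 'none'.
Answer: 4

Derivation:
Step 0: SEND seq=0 -> fresh
Step 1: SEND seq=7000 -> fresh
Step 2: DROP seq=121 -> fresh
Step 3: SEND seq=226 -> fresh
Step 4: SEND seq=121 -> retransmit
Step 5: SEND seq=7046 -> fresh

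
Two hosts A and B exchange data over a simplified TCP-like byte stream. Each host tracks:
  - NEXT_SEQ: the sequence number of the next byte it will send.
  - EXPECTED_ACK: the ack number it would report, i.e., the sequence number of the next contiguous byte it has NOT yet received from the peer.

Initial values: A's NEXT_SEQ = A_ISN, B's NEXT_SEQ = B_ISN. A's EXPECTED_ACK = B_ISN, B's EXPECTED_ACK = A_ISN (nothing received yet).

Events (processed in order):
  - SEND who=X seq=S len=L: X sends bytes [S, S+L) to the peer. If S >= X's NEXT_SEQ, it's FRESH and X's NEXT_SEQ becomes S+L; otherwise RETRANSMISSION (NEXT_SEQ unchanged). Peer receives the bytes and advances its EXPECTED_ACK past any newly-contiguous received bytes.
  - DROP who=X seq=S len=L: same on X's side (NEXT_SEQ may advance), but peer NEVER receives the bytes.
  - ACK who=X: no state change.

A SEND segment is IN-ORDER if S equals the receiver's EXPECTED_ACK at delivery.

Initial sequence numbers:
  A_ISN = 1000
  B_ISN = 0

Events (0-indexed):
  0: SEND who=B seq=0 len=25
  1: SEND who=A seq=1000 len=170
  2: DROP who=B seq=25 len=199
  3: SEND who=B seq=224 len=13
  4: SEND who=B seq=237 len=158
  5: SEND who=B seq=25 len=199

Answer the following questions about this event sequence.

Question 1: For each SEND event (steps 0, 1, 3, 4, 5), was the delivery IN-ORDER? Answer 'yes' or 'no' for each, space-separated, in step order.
Answer: yes yes no no yes

Derivation:
Step 0: SEND seq=0 -> in-order
Step 1: SEND seq=1000 -> in-order
Step 3: SEND seq=224 -> out-of-order
Step 4: SEND seq=237 -> out-of-order
Step 5: SEND seq=25 -> in-order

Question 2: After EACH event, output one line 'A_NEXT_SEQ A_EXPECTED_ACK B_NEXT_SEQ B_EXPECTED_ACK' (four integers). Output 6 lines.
1000 25 25 1000
1170 25 25 1170
1170 25 224 1170
1170 25 237 1170
1170 25 395 1170
1170 395 395 1170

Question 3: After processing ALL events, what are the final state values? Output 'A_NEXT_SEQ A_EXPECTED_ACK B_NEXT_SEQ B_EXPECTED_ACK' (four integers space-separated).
Answer: 1170 395 395 1170

Derivation:
After event 0: A_seq=1000 A_ack=25 B_seq=25 B_ack=1000
After event 1: A_seq=1170 A_ack=25 B_seq=25 B_ack=1170
After event 2: A_seq=1170 A_ack=25 B_seq=224 B_ack=1170
After event 3: A_seq=1170 A_ack=25 B_seq=237 B_ack=1170
After event 4: A_seq=1170 A_ack=25 B_seq=395 B_ack=1170
After event 5: A_seq=1170 A_ack=395 B_seq=395 B_ack=1170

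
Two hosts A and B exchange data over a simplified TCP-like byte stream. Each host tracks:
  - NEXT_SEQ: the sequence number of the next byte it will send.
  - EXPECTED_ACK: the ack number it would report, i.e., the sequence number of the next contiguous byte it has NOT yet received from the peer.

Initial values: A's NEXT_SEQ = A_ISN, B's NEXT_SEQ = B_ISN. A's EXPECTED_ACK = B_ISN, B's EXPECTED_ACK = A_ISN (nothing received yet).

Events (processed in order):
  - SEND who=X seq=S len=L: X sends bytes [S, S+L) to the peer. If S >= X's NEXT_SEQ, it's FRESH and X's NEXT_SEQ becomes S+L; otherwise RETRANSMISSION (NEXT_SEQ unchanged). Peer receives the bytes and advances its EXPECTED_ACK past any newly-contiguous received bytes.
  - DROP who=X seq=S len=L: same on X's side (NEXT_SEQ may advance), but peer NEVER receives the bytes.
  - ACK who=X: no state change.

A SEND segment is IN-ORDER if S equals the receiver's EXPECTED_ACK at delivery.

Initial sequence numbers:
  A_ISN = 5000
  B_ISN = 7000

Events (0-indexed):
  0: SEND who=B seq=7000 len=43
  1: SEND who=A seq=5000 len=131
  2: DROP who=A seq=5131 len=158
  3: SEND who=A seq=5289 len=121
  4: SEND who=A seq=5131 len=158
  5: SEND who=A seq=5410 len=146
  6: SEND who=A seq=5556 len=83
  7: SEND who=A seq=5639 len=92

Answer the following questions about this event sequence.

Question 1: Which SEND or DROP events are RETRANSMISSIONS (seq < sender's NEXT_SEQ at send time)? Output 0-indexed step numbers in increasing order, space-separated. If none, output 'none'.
Answer: 4

Derivation:
Step 0: SEND seq=7000 -> fresh
Step 1: SEND seq=5000 -> fresh
Step 2: DROP seq=5131 -> fresh
Step 3: SEND seq=5289 -> fresh
Step 4: SEND seq=5131 -> retransmit
Step 5: SEND seq=5410 -> fresh
Step 6: SEND seq=5556 -> fresh
Step 7: SEND seq=5639 -> fresh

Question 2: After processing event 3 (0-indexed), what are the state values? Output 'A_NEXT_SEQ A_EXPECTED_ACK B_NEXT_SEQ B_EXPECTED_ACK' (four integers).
After event 0: A_seq=5000 A_ack=7043 B_seq=7043 B_ack=5000
After event 1: A_seq=5131 A_ack=7043 B_seq=7043 B_ack=5131
After event 2: A_seq=5289 A_ack=7043 B_seq=7043 B_ack=5131
After event 3: A_seq=5410 A_ack=7043 B_seq=7043 B_ack=5131

5410 7043 7043 5131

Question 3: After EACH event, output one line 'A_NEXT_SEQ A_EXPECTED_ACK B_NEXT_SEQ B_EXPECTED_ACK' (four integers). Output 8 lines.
5000 7043 7043 5000
5131 7043 7043 5131
5289 7043 7043 5131
5410 7043 7043 5131
5410 7043 7043 5410
5556 7043 7043 5556
5639 7043 7043 5639
5731 7043 7043 5731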